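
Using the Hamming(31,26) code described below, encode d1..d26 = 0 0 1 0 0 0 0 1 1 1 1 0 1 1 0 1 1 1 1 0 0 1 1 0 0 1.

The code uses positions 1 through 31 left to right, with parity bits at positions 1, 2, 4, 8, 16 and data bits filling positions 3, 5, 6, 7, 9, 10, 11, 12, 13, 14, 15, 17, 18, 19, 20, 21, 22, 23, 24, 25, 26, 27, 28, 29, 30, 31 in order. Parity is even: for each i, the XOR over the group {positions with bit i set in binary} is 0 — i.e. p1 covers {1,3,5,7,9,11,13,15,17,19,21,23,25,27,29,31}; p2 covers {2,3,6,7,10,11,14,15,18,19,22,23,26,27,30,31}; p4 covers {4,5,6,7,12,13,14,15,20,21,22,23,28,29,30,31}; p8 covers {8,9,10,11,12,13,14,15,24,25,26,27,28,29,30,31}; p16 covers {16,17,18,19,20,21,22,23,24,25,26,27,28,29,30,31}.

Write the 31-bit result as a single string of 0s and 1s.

Place data at non-parity positions: p1 p2 0 p4 0 1 0 p8 0 0 0 1 1 1 1 p16 0 1 1 0 1 1 1 1 0 0 1 1 0 0 1
p1 (pos 1,3,5,7,9,11,13,15,17,19,21,23,25,27,29,31): XOR of data positions = 0⊕0⊕0⊕0⊕0⊕1⊕1⊕0⊕1⊕1⊕1⊕0⊕1⊕0⊕1 = 1
p2 (pos 2,3,6,7,10,11,14,15,18,19,22,23,26,27,30,31): XOR of data positions = 0⊕1⊕0⊕0⊕0⊕1⊕1⊕1⊕1⊕1⊕1⊕0⊕1⊕0⊕1 = 1
p4 (pos 4,5,6,7,12,13,14,15,20,21,22,23,28,29,30,31): XOR of data positions = 0⊕1⊕0⊕1⊕1⊕1⊕1⊕0⊕1⊕1⊕1⊕1⊕0⊕0⊕1 = 0
p8 (pos 8,9,10,11,12,13,14,15,24,25,26,27,28,29,30,31): XOR of data positions = 0⊕0⊕0⊕1⊕1⊕1⊕1⊕1⊕0⊕0⊕1⊕1⊕0⊕0⊕1 = 0
p16 (pos 16,17,18,19,20,21,22,23,24,25,26,27,28,29,30,31): XOR of data positions = 0⊕1⊕1⊕0⊕1⊕1⊕1⊕1⊕0⊕0⊕1⊕1⊕0⊕0⊕1 = 1
Codeword: 1100010000011111011011110011001

1100010000011111011011110011001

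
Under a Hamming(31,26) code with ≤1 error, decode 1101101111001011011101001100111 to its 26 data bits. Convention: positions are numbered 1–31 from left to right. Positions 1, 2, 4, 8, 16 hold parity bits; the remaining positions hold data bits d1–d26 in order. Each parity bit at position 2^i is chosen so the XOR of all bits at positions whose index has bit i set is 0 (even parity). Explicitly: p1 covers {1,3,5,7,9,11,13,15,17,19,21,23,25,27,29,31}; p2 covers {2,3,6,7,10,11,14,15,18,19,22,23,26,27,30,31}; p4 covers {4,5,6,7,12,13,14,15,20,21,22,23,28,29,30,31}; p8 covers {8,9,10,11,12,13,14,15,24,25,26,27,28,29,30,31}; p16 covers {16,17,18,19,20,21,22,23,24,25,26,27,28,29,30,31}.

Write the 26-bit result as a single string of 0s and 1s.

01011100101011101001100111

s1 (pos 1,3,5,7,9,11,13,15,17,19,21,23,25,27,29,31): 1⊕0⊕1⊕1⊕1⊕0⊕1⊕1⊕0⊕1⊕0⊕0⊕1⊕0⊕1⊕1 = 0
s2 (pos 2,3,6,7,10,11,14,15,18,19,22,23,26,27,30,31): 1⊕0⊕0⊕1⊕1⊕0⊕0⊕1⊕1⊕1⊕1⊕0⊕1⊕0⊕1⊕1 = 0
s4 (pos 4,5,6,7,12,13,14,15,20,21,22,23,28,29,30,31): 1⊕1⊕0⊕1⊕0⊕1⊕0⊕1⊕1⊕0⊕1⊕0⊕0⊕1⊕1⊕1 = 0
s8 (pos 8,9,10,11,12,13,14,15,24,25,26,27,28,29,30,31): 1⊕1⊕1⊕0⊕0⊕1⊕0⊕1⊕0⊕1⊕1⊕0⊕0⊕1⊕1⊕1 = 0
s16 (pos 16,17,18,19,20,21,22,23,24,25,26,27,28,29,30,31): 1⊕0⊕1⊕1⊕1⊕0⊕1⊕0⊕0⊕1⊕1⊕0⊕0⊕1⊕1⊕1 = 0
Syndrome s16…s1 = 00000 → no error.
Read data bits from positions 3,5,6,7,9,10,11,12,13,14,15,17,18,19,20,21,22,23,24,25,26,27,28,29,30,31: 01011100101011101001100111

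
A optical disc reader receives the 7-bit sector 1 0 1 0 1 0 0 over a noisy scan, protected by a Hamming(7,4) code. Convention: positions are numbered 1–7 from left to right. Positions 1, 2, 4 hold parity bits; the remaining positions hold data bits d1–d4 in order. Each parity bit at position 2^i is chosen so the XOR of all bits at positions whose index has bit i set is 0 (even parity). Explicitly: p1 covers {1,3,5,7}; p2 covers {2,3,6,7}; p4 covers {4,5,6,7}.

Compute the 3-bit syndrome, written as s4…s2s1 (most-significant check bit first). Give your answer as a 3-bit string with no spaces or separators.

s1 (pos 1,3,5,7): 1⊕1⊕1⊕0 = 1
s2 (pos 2,3,6,7): 0⊕1⊕0⊕0 = 1
s4 (pos 4,5,6,7): 0⊕1⊕0⊕0 = 1
Syndrome s4…s1 = 111 → error at position 7.

111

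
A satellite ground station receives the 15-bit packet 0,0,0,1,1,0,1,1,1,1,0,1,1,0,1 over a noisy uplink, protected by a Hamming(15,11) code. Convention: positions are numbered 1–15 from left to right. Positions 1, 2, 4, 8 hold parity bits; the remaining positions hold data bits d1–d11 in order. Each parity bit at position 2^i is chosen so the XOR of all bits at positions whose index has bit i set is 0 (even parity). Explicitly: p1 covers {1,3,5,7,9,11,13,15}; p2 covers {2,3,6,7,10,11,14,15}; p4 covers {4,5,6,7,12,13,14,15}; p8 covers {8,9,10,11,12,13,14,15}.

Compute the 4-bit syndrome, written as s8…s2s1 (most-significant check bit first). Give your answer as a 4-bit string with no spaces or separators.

s1 (pos 1,3,5,7,9,11,13,15): 0⊕0⊕1⊕1⊕1⊕0⊕1⊕1 = 1
s2 (pos 2,3,6,7,10,11,14,15): 0⊕0⊕0⊕1⊕1⊕0⊕0⊕1 = 1
s4 (pos 4,5,6,7,12,13,14,15): 1⊕1⊕0⊕1⊕1⊕1⊕0⊕1 = 0
s8 (pos 8,9,10,11,12,13,14,15): 1⊕1⊕1⊕0⊕1⊕1⊕0⊕1 = 0
Syndrome s8…s1 = 0011 → error at position 3.

0011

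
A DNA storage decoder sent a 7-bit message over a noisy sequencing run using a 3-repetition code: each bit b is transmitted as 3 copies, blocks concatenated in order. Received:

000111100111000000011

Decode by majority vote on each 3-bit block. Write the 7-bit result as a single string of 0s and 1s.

Block 1 (000): 0 ones → 0
Block 2 (111): 3 ones → 1
Block 3 (100): 1 one → 0
Block 4 (111): 3 ones → 1
Block 5 (000): 0 ones → 0
Block 6 (000): 0 ones → 0
Block 7 (011): 2 ones → 1

0101001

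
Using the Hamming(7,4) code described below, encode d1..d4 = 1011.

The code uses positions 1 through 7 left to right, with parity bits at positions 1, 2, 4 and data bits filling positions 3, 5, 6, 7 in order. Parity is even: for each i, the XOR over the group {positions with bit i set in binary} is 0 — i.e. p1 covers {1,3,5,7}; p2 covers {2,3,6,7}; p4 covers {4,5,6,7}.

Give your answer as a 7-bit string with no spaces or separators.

Place data at non-parity positions: p1 p2 1 p4 0 1 1
p1 (pos 1,3,5,7): XOR of data positions = 1⊕0⊕1 = 0
p2 (pos 2,3,6,7): XOR of data positions = 1⊕1⊕1 = 1
p4 (pos 4,5,6,7): XOR of data positions = 0⊕1⊕1 = 0
Codeword: 0110011

0110011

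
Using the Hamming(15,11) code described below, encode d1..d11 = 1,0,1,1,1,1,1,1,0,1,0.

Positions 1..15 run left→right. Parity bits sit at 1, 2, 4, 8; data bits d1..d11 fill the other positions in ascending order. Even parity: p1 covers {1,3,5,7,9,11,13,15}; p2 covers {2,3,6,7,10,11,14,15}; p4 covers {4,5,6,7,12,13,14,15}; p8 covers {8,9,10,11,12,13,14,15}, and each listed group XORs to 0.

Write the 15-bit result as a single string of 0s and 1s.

001001111111010

Place data at non-parity positions: p1 p2 1 p4 0 1 1 p8 1 1 1 1 0 1 0
p1 (pos 1,3,5,7,9,11,13,15): XOR of data positions = 1⊕0⊕1⊕1⊕1⊕0⊕0 = 0
p2 (pos 2,3,6,7,10,11,14,15): XOR of data positions = 1⊕1⊕1⊕1⊕1⊕1⊕0 = 0
p4 (pos 4,5,6,7,12,13,14,15): XOR of data positions = 0⊕1⊕1⊕1⊕0⊕1⊕0 = 0
p8 (pos 8,9,10,11,12,13,14,15): XOR of data positions = 1⊕1⊕1⊕1⊕0⊕1⊕0 = 1
Codeword: 001001111111010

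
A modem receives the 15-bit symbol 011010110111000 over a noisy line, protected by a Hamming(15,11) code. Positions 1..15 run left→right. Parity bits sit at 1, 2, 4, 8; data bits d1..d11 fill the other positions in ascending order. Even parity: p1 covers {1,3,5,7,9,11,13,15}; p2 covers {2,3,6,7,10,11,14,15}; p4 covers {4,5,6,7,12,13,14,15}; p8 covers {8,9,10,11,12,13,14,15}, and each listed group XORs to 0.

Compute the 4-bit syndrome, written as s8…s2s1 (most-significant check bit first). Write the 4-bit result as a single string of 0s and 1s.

s1 (pos 1,3,5,7,9,11,13,15): 0⊕1⊕1⊕1⊕0⊕1⊕0⊕0 = 0
s2 (pos 2,3,6,7,10,11,14,15): 1⊕1⊕0⊕1⊕1⊕1⊕0⊕0 = 1
s4 (pos 4,5,6,7,12,13,14,15): 0⊕1⊕0⊕1⊕1⊕0⊕0⊕0 = 1
s8 (pos 8,9,10,11,12,13,14,15): 1⊕0⊕1⊕1⊕1⊕0⊕0⊕0 = 0
Syndrome s8…s1 = 0110 → error at position 6.

0110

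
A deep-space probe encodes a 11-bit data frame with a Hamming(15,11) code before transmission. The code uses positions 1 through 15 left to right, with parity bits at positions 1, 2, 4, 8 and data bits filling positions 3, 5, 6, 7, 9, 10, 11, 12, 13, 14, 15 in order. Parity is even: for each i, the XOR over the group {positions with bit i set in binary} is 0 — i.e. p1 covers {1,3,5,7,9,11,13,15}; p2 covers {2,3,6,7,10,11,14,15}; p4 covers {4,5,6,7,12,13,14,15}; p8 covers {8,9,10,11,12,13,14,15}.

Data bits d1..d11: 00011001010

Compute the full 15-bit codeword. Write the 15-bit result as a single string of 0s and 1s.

000100111001010

Place data at non-parity positions: p1 p2 0 p4 0 0 1 p8 1 0 0 1 0 1 0
p1 (pos 1,3,5,7,9,11,13,15): XOR of data positions = 0⊕0⊕1⊕1⊕0⊕0⊕0 = 0
p2 (pos 2,3,6,7,10,11,14,15): XOR of data positions = 0⊕0⊕1⊕0⊕0⊕1⊕0 = 0
p4 (pos 4,5,6,7,12,13,14,15): XOR of data positions = 0⊕0⊕1⊕1⊕0⊕1⊕0 = 1
p8 (pos 8,9,10,11,12,13,14,15): XOR of data positions = 1⊕0⊕0⊕1⊕0⊕1⊕0 = 1
Codeword: 000100111001010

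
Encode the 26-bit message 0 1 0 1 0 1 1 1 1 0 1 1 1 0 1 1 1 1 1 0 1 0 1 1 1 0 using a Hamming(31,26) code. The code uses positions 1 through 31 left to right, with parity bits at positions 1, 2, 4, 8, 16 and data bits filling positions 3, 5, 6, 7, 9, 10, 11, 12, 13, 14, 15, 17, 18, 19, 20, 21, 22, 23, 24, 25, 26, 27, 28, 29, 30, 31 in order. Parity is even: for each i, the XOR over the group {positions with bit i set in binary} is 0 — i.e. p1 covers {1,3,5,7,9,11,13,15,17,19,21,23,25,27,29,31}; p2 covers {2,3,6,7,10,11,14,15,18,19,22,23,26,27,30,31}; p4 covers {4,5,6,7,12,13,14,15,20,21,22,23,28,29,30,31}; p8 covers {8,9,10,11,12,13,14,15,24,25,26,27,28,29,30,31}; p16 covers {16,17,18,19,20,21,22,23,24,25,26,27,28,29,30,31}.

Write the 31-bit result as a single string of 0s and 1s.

Place data at non-parity positions: p1 p2 0 p4 1 0 1 p8 0 1 1 1 1 0 1 p16 1 1 0 1 1 1 1 1 0 1 0 1 1 1 0
p1 (pos 1,3,5,7,9,11,13,15,17,19,21,23,25,27,29,31): XOR of data positions = 0⊕1⊕1⊕0⊕1⊕1⊕1⊕1⊕0⊕1⊕1⊕0⊕0⊕1⊕0 = 1
p2 (pos 2,3,6,7,10,11,14,15,18,19,22,23,26,27,30,31): XOR of data positions = 0⊕0⊕1⊕1⊕1⊕0⊕1⊕1⊕0⊕1⊕1⊕1⊕0⊕1⊕0 = 1
p4 (pos 4,5,6,7,12,13,14,15,20,21,22,23,28,29,30,31): XOR of data positions = 1⊕0⊕1⊕1⊕1⊕0⊕1⊕1⊕1⊕1⊕1⊕1⊕1⊕1⊕0 = 0
p8 (pos 8,9,10,11,12,13,14,15,24,25,26,27,28,29,30,31): XOR of data positions = 0⊕1⊕1⊕1⊕1⊕0⊕1⊕1⊕0⊕1⊕0⊕1⊕1⊕1⊕0 = 0
p16 (pos 16,17,18,19,20,21,22,23,24,25,26,27,28,29,30,31): XOR of data positions = 1⊕1⊕0⊕1⊕1⊕1⊕1⊕1⊕0⊕1⊕0⊕1⊕1⊕1⊕0 = 1
Codeword: 1100101001111011110111110101110

1100101001111011110111110101110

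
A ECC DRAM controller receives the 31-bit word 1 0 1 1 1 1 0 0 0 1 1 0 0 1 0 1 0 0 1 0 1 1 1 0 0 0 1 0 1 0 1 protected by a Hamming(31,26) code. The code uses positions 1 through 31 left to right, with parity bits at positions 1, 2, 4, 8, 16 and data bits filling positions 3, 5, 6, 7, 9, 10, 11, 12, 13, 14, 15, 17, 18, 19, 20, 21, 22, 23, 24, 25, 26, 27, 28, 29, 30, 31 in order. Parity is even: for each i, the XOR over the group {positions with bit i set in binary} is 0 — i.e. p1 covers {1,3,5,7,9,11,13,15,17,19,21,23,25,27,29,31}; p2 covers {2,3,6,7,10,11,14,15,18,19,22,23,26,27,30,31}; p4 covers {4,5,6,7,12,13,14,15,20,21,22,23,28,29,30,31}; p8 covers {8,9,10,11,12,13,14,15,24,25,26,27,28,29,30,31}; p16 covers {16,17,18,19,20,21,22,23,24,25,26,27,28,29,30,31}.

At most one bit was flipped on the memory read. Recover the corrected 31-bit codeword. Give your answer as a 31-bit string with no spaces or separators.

s1 (pos 1,3,5,7,9,11,13,15,17,19,21,23,25,27,29,31): 1⊕1⊕1⊕0⊕0⊕1⊕0⊕0⊕0⊕1⊕1⊕1⊕0⊕1⊕1⊕1 = 0
s2 (pos 2,3,6,7,10,11,14,15,18,19,22,23,26,27,30,31): 0⊕1⊕1⊕0⊕1⊕1⊕1⊕0⊕0⊕1⊕1⊕1⊕0⊕1⊕0⊕1 = 0
s4 (pos 4,5,6,7,12,13,14,15,20,21,22,23,28,29,30,31): 1⊕1⊕1⊕0⊕0⊕0⊕1⊕0⊕0⊕1⊕1⊕1⊕0⊕1⊕0⊕1 = 1
s8 (pos 8,9,10,11,12,13,14,15,24,25,26,27,28,29,30,31): 0⊕0⊕1⊕1⊕0⊕0⊕1⊕0⊕0⊕0⊕0⊕1⊕0⊕1⊕0⊕1 = 0
s16 (pos 16,17,18,19,20,21,22,23,24,25,26,27,28,29,30,31): 1⊕0⊕0⊕1⊕0⊕1⊕1⊕1⊕0⊕0⊕0⊕1⊕0⊕1⊕0⊕1 = 0
Syndrome s16…s1 = 00100 → error at position 4.
Flip position 4: 1011110001100101001011100010101 → 1010110001100101001011100010101

1010110001100101001011100010101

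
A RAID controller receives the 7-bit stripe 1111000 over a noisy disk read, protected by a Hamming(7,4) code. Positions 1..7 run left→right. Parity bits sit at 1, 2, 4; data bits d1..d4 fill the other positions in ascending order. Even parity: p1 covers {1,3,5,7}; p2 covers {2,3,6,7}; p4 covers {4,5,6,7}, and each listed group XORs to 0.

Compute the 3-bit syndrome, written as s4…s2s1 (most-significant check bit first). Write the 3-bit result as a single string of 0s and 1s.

100

s1 (pos 1,3,5,7): 1⊕1⊕0⊕0 = 0
s2 (pos 2,3,6,7): 1⊕1⊕0⊕0 = 0
s4 (pos 4,5,6,7): 1⊕0⊕0⊕0 = 1
Syndrome s4…s1 = 100 → error at position 4.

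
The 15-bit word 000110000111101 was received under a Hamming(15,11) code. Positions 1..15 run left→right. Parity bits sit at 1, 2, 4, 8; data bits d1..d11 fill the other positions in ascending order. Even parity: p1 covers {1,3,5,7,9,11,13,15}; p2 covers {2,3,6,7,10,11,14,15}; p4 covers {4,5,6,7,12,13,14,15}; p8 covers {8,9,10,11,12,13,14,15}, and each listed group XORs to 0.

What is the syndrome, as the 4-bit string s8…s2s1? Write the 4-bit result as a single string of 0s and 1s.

1110

s1 (pos 1,3,5,7,9,11,13,15): 0⊕0⊕1⊕0⊕0⊕1⊕1⊕1 = 0
s2 (pos 2,3,6,7,10,11,14,15): 0⊕0⊕0⊕0⊕1⊕1⊕0⊕1 = 1
s4 (pos 4,5,6,7,12,13,14,15): 1⊕1⊕0⊕0⊕1⊕1⊕0⊕1 = 1
s8 (pos 8,9,10,11,12,13,14,15): 0⊕0⊕1⊕1⊕1⊕1⊕0⊕1 = 1
Syndrome s8…s1 = 1110 → error at position 14.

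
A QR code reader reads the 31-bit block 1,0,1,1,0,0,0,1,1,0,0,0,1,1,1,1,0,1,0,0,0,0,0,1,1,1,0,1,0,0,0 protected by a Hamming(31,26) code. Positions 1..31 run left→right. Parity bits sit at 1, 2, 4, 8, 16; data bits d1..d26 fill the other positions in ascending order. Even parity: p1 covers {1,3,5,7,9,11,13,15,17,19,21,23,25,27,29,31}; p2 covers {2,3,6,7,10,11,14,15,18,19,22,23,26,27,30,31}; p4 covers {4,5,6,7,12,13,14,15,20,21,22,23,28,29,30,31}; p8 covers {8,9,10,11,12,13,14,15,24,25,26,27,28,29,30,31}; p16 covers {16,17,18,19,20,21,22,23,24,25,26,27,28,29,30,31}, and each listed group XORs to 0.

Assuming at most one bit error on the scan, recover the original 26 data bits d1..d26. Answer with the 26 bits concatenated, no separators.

s1 (pos 1,3,5,7,9,11,13,15,17,19,21,23,25,27,29,31): 1⊕1⊕0⊕0⊕1⊕0⊕1⊕1⊕0⊕0⊕0⊕0⊕1⊕0⊕0⊕0 = 0
s2 (pos 2,3,6,7,10,11,14,15,18,19,22,23,26,27,30,31): 0⊕1⊕0⊕0⊕0⊕0⊕1⊕1⊕1⊕0⊕0⊕0⊕1⊕0⊕0⊕0 = 1
s4 (pos 4,5,6,7,12,13,14,15,20,21,22,23,28,29,30,31): 1⊕0⊕0⊕0⊕0⊕1⊕1⊕1⊕0⊕0⊕0⊕0⊕1⊕0⊕0⊕0 = 1
s8 (pos 8,9,10,11,12,13,14,15,24,25,26,27,28,29,30,31): 1⊕1⊕0⊕0⊕0⊕1⊕1⊕1⊕1⊕1⊕1⊕0⊕1⊕0⊕0⊕0 = 1
s16 (pos 16,17,18,19,20,21,22,23,24,25,26,27,28,29,30,31): 1⊕0⊕1⊕0⊕0⊕0⊕0⊕0⊕1⊕1⊕1⊕0⊕1⊕0⊕0⊕0 = 0
Syndrome s16…s1 = 01110 → error at position 14.
Flip position 14: 1011000110001111010000011101000 → 1011000110001011010000011101000
Read data bits from positions 3,5,6,7,9,10,11,12,13,14,15,17,18,19,20,21,22,23,24,25,26,27,28,29,30,31: 10001000101010000011101000

10001000101010000011101000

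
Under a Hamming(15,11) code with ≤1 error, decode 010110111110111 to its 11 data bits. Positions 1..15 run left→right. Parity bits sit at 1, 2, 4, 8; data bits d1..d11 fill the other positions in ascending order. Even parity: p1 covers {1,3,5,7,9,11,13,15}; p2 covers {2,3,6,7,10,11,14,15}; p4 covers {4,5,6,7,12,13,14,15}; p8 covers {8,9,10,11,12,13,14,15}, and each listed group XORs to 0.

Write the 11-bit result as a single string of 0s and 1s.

01011110111

s1 (pos 1,3,5,7,9,11,13,15): 0⊕0⊕1⊕1⊕1⊕1⊕1⊕1 = 0
s2 (pos 2,3,6,7,10,11,14,15): 1⊕0⊕0⊕1⊕1⊕1⊕1⊕1 = 0
s4 (pos 4,5,6,7,12,13,14,15): 1⊕1⊕0⊕1⊕0⊕1⊕1⊕1 = 0
s8 (pos 8,9,10,11,12,13,14,15): 1⊕1⊕1⊕1⊕0⊕1⊕1⊕1 = 1
Syndrome s8…s1 = 1000 → error at position 8.
Flip position 8: 010110111110111 → 010110101110111
Read data bits from positions 3,5,6,7,9,10,11,12,13,14,15: 01011110111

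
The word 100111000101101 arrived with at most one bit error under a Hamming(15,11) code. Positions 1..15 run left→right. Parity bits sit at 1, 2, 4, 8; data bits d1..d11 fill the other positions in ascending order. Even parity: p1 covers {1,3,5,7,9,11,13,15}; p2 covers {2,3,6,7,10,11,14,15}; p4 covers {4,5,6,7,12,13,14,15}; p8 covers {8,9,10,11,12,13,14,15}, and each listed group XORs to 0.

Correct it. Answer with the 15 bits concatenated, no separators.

110111000101101

s1 (pos 1,3,5,7,9,11,13,15): 1⊕0⊕1⊕0⊕0⊕0⊕1⊕1 = 0
s2 (pos 2,3,6,7,10,11,14,15): 0⊕0⊕1⊕0⊕1⊕0⊕0⊕1 = 1
s4 (pos 4,5,6,7,12,13,14,15): 1⊕1⊕1⊕0⊕1⊕1⊕0⊕1 = 0
s8 (pos 8,9,10,11,12,13,14,15): 0⊕0⊕1⊕0⊕1⊕1⊕0⊕1 = 0
Syndrome s8…s1 = 0010 → error at position 2.
Flip position 2: 100111000101101 → 110111000101101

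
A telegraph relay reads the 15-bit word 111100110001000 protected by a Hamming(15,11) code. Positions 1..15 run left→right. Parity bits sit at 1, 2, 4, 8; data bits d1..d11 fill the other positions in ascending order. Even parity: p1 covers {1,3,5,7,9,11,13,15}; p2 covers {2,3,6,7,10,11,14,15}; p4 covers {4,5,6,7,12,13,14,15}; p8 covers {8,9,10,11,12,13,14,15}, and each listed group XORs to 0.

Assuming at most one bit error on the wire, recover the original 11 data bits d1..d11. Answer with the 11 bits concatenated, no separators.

10000001000

s1 (pos 1,3,5,7,9,11,13,15): 1⊕1⊕0⊕1⊕0⊕0⊕0⊕0 = 1
s2 (pos 2,3,6,7,10,11,14,15): 1⊕1⊕0⊕1⊕0⊕0⊕0⊕0 = 1
s4 (pos 4,5,6,7,12,13,14,15): 1⊕0⊕0⊕1⊕1⊕0⊕0⊕0 = 1
s8 (pos 8,9,10,11,12,13,14,15): 1⊕0⊕0⊕0⊕1⊕0⊕0⊕0 = 0
Syndrome s8…s1 = 0111 → error at position 7.
Flip position 7: 111100110001000 → 111100010001000
Read data bits from positions 3,5,6,7,9,10,11,12,13,14,15: 10000001000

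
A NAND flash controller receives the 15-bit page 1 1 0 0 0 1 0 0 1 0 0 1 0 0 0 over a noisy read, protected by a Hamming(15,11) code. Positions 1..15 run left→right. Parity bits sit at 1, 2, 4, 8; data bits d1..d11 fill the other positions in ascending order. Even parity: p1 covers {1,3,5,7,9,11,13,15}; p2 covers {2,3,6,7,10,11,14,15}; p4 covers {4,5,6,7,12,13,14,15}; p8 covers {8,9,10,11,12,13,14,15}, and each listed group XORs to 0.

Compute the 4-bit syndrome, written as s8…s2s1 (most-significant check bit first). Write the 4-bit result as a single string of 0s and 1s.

s1 (pos 1,3,5,7,9,11,13,15): 1⊕0⊕0⊕0⊕1⊕0⊕0⊕0 = 0
s2 (pos 2,3,6,7,10,11,14,15): 1⊕0⊕1⊕0⊕0⊕0⊕0⊕0 = 0
s4 (pos 4,5,6,7,12,13,14,15): 0⊕0⊕1⊕0⊕1⊕0⊕0⊕0 = 0
s8 (pos 8,9,10,11,12,13,14,15): 0⊕1⊕0⊕0⊕1⊕0⊕0⊕0 = 0
Syndrome s8…s1 = 0000 → no error.

0000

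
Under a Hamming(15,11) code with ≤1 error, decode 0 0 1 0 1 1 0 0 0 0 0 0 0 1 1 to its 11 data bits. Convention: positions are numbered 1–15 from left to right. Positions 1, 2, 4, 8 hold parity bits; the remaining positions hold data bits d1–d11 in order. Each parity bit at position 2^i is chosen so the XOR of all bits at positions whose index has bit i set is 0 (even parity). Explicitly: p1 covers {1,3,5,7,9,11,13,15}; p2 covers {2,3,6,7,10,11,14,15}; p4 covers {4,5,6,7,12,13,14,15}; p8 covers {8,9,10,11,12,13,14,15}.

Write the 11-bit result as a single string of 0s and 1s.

11100000011

s1 (pos 1,3,5,7,9,11,13,15): 0⊕1⊕1⊕0⊕0⊕0⊕0⊕1 = 1
s2 (pos 2,3,6,7,10,11,14,15): 0⊕1⊕1⊕0⊕0⊕0⊕1⊕1 = 0
s4 (pos 4,5,6,7,12,13,14,15): 0⊕1⊕1⊕0⊕0⊕0⊕1⊕1 = 0
s8 (pos 8,9,10,11,12,13,14,15): 0⊕0⊕0⊕0⊕0⊕0⊕1⊕1 = 0
Syndrome s8…s1 = 0001 → error at position 1.
Flip position 1: 001011000000011 → 101011000000011
Read data bits from positions 3,5,6,7,9,10,11,12,13,14,15: 11100000011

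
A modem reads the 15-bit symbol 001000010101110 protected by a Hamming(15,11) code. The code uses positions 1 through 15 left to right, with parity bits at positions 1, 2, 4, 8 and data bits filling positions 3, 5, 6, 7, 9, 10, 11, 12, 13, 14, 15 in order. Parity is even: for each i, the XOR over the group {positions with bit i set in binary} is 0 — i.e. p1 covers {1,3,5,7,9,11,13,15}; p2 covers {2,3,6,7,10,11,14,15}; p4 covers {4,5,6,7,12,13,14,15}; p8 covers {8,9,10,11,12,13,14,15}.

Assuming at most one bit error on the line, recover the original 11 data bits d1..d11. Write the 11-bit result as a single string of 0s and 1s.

s1 (pos 1,3,5,7,9,11,13,15): 0⊕1⊕0⊕0⊕0⊕0⊕1⊕0 = 0
s2 (pos 2,3,6,7,10,11,14,15): 0⊕1⊕0⊕0⊕1⊕0⊕1⊕0 = 1
s4 (pos 4,5,6,7,12,13,14,15): 0⊕0⊕0⊕0⊕1⊕1⊕1⊕0 = 1
s8 (pos 8,9,10,11,12,13,14,15): 1⊕0⊕1⊕0⊕1⊕1⊕1⊕0 = 1
Syndrome s8…s1 = 1110 → error at position 14.
Flip position 14: 001000010101110 → 001000010101100
Read data bits from positions 3,5,6,7,9,10,11,12,13,14,15: 10000101100

10000101100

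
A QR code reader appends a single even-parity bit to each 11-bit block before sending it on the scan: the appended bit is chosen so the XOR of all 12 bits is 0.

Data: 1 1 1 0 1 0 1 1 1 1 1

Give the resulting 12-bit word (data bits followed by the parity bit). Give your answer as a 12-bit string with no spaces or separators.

111010111111

XOR of the 11 data bits: 1⊕1⊕1⊕0⊕1⊕0⊕1⊕1⊕1⊕1⊕1 = 1
Parity bit = 1 (so all 12 bits XOR to 0).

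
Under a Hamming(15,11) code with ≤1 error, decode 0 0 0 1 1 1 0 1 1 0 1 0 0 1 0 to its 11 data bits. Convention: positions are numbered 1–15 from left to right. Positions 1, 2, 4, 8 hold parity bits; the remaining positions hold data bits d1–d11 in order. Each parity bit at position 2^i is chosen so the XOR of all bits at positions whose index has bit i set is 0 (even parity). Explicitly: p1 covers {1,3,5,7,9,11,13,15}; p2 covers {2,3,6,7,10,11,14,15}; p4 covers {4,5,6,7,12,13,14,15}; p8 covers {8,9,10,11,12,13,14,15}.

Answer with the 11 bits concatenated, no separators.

11101010010

s1 (pos 1,3,5,7,9,11,13,15): 0⊕0⊕1⊕0⊕1⊕1⊕0⊕0 = 1
s2 (pos 2,3,6,7,10,11,14,15): 0⊕0⊕1⊕0⊕0⊕1⊕1⊕0 = 1
s4 (pos 4,5,6,7,12,13,14,15): 1⊕1⊕1⊕0⊕0⊕0⊕1⊕0 = 0
s8 (pos 8,9,10,11,12,13,14,15): 1⊕1⊕0⊕1⊕0⊕0⊕1⊕0 = 0
Syndrome s8…s1 = 0011 → error at position 3.
Flip position 3: 000111011010010 → 001111011010010
Read data bits from positions 3,5,6,7,9,10,11,12,13,14,15: 11101010010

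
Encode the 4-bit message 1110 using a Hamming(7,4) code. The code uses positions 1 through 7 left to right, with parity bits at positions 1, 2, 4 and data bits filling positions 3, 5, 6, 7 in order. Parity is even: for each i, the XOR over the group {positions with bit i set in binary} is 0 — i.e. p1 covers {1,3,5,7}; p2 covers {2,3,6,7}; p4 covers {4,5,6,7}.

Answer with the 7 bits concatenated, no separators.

0010110

Place data at non-parity positions: p1 p2 1 p4 1 1 0
p1 (pos 1,3,5,7): XOR of data positions = 1⊕1⊕0 = 0
p2 (pos 2,3,6,7): XOR of data positions = 1⊕1⊕0 = 0
p4 (pos 4,5,6,7): XOR of data positions = 1⊕1⊕0 = 0
Codeword: 0010110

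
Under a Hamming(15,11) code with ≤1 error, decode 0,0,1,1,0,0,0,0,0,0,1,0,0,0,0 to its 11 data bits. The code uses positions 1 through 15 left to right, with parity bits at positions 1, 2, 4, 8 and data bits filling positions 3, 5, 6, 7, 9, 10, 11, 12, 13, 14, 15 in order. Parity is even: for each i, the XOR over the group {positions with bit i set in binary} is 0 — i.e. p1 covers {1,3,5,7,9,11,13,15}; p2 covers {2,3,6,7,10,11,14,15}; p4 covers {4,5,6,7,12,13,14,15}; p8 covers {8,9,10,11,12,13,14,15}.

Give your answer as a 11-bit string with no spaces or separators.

10000011000

s1 (pos 1,3,5,7,9,11,13,15): 0⊕1⊕0⊕0⊕0⊕1⊕0⊕0 = 0
s2 (pos 2,3,6,7,10,11,14,15): 0⊕1⊕0⊕0⊕0⊕1⊕0⊕0 = 0
s4 (pos 4,5,6,7,12,13,14,15): 1⊕0⊕0⊕0⊕0⊕0⊕0⊕0 = 1
s8 (pos 8,9,10,11,12,13,14,15): 0⊕0⊕0⊕1⊕0⊕0⊕0⊕0 = 1
Syndrome s8…s1 = 1100 → error at position 12.
Flip position 12: 001100000010000 → 001100000011000
Read data bits from positions 3,5,6,7,9,10,11,12,13,14,15: 10000011000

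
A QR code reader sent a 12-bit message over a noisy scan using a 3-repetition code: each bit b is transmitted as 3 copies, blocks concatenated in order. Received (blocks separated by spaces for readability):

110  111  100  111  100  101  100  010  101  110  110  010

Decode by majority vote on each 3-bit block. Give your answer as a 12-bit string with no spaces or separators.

Block 1 (110): 2 ones → 1
Block 2 (111): 3 ones → 1
Block 3 (100): 1 one → 0
Block 4 (111): 3 ones → 1
Block 5 (100): 1 one → 0
Block 6 (101): 2 ones → 1
Block 7 (100): 1 one → 0
Block 8 (010): 1 one → 0
Block 9 (101): 2 ones → 1
Block 10 (110): 2 ones → 1
Block 11 (110): 2 ones → 1
Block 12 (010): 1 one → 0

110101001110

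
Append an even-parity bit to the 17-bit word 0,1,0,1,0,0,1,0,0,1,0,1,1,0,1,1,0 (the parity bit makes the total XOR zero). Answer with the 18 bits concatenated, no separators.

XOR of the 17 data bits: 0⊕1⊕0⊕1⊕0⊕0⊕1⊕0⊕0⊕1⊕0⊕1⊕1⊕0⊕1⊕1⊕0 = 0
Parity bit = 0 (so all 18 bits XOR to 0).

010100100101101100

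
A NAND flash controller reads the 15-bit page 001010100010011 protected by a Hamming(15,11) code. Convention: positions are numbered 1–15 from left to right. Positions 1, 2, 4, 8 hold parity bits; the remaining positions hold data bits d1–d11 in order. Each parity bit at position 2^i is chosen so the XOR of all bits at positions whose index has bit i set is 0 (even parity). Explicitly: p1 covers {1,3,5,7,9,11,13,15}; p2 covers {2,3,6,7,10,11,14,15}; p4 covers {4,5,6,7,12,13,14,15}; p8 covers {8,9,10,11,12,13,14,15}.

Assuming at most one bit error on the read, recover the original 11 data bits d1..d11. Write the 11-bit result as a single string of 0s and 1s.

s1 (pos 1,3,5,7,9,11,13,15): 0⊕1⊕1⊕1⊕0⊕1⊕0⊕1 = 1
s2 (pos 2,3,6,7,10,11,14,15): 0⊕1⊕0⊕1⊕0⊕1⊕1⊕1 = 1
s4 (pos 4,5,6,7,12,13,14,15): 0⊕1⊕0⊕1⊕0⊕0⊕1⊕1 = 0
s8 (pos 8,9,10,11,12,13,14,15): 0⊕0⊕0⊕1⊕0⊕0⊕1⊕1 = 1
Syndrome s8…s1 = 1011 → error at position 11.
Flip position 11: 001010100010011 → 001010100000011
Read data bits from positions 3,5,6,7,9,10,11,12,13,14,15: 11010000011

11010000011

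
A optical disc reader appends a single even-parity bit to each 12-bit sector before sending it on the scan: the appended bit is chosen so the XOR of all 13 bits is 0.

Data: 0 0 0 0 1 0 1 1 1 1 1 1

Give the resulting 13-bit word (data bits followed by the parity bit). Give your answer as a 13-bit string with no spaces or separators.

XOR of the 12 data bits: 0⊕0⊕0⊕0⊕1⊕0⊕1⊕1⊕1⊕1⊕1⊕1 = 1
Parity bit = 1 (so all 13 bits XOR to 0).

0000101111111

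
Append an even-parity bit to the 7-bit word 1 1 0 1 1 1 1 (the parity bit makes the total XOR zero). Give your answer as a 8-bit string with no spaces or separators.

11011110

XOR of the 7 data bits: 1⊕1⊕0⊕1⊕1⊕1⊕1 = 0
Parity bit = 0 (so all 8 bits XOR to 0).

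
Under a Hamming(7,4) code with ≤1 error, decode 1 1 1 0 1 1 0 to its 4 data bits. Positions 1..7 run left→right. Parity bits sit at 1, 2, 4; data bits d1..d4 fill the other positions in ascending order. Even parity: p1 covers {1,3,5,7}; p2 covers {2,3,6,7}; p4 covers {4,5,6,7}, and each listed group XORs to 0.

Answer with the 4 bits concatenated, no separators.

0110

s1 (pos 1,3,5,7): 1⊕1⊕1⊕0 = 1
s2 (pos 2,3,6,7): 1⊕1⊕1⊕0 = 1
s4 (pos 4,5,6,7): 0⊕1⊕1⊕0 = 0
Syndrome s4…s1 = 011 → error at position 3.
Flip position 3: 1110110 → 1100110
Read data bits from positions 3,5,6,7: 0110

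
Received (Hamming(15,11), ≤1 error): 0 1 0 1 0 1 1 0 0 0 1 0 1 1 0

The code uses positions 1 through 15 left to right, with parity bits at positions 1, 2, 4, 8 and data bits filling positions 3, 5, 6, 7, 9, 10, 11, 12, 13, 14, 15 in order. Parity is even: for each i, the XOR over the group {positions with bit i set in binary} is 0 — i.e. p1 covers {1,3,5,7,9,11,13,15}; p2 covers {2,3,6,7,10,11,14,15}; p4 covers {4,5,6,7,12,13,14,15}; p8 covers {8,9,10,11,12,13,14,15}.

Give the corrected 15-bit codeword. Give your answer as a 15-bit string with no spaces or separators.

010101100010111

s1 (pos 1,3,5,7,9,11,13,15): 0⊕0⊕0⊕1⊕0⊕1⊕1⊕0 = 1
s2 (pos 2,3,6,7,10,11,14,15): 1⊕0⊕1⊕1⊕0⊕1⊕1⊕0 = 1
s4 (pos 4,5,6,7,12,13,14,15): 1⊕0⊕1⊕1⊕0⊕1⊕1⊕0 = 1
s8 (pos 8,9,10,11,12,13,14,15): 0⊕0⊕0⊕1⊕0⊕1⊕1⊕0 = 1
Syndrome s8…s1 = 1111 → error at position 15.
Flip position 15: 010101100010110 → 010101100010111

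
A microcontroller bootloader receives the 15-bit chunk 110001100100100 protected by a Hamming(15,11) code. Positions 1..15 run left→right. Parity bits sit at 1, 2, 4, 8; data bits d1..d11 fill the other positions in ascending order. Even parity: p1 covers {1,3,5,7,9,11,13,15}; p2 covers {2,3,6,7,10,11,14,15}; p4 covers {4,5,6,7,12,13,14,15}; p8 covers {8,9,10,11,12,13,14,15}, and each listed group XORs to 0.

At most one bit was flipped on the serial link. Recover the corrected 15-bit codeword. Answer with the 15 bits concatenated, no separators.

s1 (pos 1,3,5,7,9,11,13,15): 1⊕0⊕0⊕1⊕0⊕0⊕1⊕0 = 1
s2 (pos 2,3,6,7,10,11,14,15): 1⊕0⊕1⊕1⊕1⊕0⊕0⊕0 = 0
s4 (pos 4,5,6,7,12,13,14,15): 0⊕0⊕1⊕1⊕0⊕1⊕0⊕0 = 1
s8 (pos 8,9,10,11,12,13,14,15): 0⊕0⊕1⊕0⊕0⊕1⊕0⊕0 = 0
Syndrome s8…s1 = 0101 → error at position 5.
Flip position 5: 110001100100100 → 110011100100100

110011100100100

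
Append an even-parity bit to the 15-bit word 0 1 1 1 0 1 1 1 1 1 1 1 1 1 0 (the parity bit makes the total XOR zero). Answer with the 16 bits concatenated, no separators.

XOR of the 15 data bits: 0⊕1⊕1⊕1⊕0⊕1⊕1⊕1⊕1⊕1⊕1⊕1⊕1⊕1⊕0 = 0
Parity bit = 0 (so all 16 bits XOR to 0).

0111011111111100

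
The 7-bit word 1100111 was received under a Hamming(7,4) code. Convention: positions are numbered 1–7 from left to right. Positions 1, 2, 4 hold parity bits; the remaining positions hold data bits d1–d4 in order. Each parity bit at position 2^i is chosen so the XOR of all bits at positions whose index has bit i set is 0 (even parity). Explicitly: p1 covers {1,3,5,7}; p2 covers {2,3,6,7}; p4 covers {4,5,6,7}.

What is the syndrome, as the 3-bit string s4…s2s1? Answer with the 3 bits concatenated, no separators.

111

s1 (pos 1,3,5,7): 1⊕0⊕1⊕1 = 1
s2 (pos 2,3,6,7): 1⊕0⊕1⊕1 = 1
s4 (pos 4,5,6,7): 0⊕1⊕1⊕1 = 1
Syndrome s4…s1 = 111 → error at position 7.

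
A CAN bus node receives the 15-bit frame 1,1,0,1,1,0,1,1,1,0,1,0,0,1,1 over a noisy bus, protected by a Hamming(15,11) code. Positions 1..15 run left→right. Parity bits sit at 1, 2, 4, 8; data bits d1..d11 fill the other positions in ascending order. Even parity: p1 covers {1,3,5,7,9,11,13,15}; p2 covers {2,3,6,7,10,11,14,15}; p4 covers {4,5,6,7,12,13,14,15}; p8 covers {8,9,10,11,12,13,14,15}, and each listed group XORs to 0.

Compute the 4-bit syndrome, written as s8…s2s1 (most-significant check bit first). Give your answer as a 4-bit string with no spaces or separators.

s1 (pos 1,3,5,7,9,11,13,15): 1⊕0⊕1⊕1⊕1⊕1⊕0⊕1 = 0
s2 (pos 2,3,6,7,10,11,14,15): 1⊕0⊕0⊕1⊕0⊕1⊕1⊕1 = 1
s4 (pos 4,5,6,7,12,13,14,15): 1⊕1⊕0⊕1⊕0⊕0⊕1⊕1 = 1
s8 (pos 8,9,10,11,12,13,14,15): 1⊕1⊕0⊕1⊕0⊕0⊕1⊕1 = 1
Syndrome s8…s1 = 1110 → error at position 14.

1110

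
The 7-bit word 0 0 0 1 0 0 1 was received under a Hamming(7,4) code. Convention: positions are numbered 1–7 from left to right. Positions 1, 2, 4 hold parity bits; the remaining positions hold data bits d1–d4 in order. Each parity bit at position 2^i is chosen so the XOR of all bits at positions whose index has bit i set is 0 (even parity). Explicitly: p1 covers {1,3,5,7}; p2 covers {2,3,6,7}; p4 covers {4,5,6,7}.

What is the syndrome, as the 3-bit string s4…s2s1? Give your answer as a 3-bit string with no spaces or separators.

s1 (pos 1,3,5,7): 0⊕0⊕0⊕1 = 1
s2 (pos 2,3,6,7): 0⊕0⊕0⊕1 = 1
s4 (pos 4,5,6,7): 1⊕0⊕0⊕1 = 0
Syndrome s4…s1 = 011 → error at position 3.

011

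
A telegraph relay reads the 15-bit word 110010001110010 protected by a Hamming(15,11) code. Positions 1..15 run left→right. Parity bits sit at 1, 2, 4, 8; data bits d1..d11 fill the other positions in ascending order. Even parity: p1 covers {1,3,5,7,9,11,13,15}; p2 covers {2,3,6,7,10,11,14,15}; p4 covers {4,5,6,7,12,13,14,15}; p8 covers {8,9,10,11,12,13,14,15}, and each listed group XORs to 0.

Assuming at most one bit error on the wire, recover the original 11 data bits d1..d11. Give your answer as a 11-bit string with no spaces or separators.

s1 (pos 1,3,5,7,9,11,13,15): 1⊕0⊕1⊕0⊕1⊕1⊕0⊕0 = 0
s2 (pos 2,3,6,7,10,11,14,15): 1⊕0⊕0⊕0⊕1⊕1⊕1⊕0 = 0
s4 (pos 4,5,6,7,12,13,14,15): 0⊕1⊕0⊕0⊕0⊕0⊕1⊕0 = 0
s8 (pos 8,9,10,11,12,13,14,15): 0⊕1⊕1⊕1⊕0⊕0⊕1⊕0 = 0
Syndrome s8…s1 = 0000 → no error.
Read data bits from positions 3,5,6,7,9,10,11,12,13,14,15: 01001110010

01001110010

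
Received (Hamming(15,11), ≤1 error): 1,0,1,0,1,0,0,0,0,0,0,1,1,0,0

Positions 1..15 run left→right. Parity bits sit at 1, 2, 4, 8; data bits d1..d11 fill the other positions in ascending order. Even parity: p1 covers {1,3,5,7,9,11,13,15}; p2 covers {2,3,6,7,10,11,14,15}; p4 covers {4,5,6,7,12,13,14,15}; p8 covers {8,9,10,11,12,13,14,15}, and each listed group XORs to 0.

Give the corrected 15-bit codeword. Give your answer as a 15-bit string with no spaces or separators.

s1 (pos 1,3,5,7,9,11,13,15): 1⊕1⊕1⊕0⊕0⊕0⊕1⊕0 = 0
s2 (pos 2,3,6,7,10,11,14,15): 0⊕1⊕0⊕0⊕0⊕0⊕0⊕0 = 1
s4 (pos 4,5,6,7,12,13,14,15): 0⊕1⊕0⊕0⊕1⊕1⊕0⊕0 = 1
s8 (pos 8,9,10,11,12,13,14,15): 0⊕0⊕0⊕0⊕1⊕1⊕0⊕0 = 0
Syndrome s8…s1 = 0110 → error at position 6.
Flip position 6: 101010000001100 → 101011000001100

101011000001100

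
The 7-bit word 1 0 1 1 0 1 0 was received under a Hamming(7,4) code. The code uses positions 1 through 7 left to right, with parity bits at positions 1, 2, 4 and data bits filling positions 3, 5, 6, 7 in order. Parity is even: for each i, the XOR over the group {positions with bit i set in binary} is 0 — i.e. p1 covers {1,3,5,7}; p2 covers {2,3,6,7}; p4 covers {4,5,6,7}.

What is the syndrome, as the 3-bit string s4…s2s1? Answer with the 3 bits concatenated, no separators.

000

s1 (pos 1,3,5,7): 1⊕1⊕0⊕0 = 0
s2 (pos 2,3,6,7): 0⊕1⊕1⊕0 = 0
s4 (pos 4,5,6,7): 1⊕0⊕1⊕0 = 0
Syndrome s4…s1 = 000 → no error.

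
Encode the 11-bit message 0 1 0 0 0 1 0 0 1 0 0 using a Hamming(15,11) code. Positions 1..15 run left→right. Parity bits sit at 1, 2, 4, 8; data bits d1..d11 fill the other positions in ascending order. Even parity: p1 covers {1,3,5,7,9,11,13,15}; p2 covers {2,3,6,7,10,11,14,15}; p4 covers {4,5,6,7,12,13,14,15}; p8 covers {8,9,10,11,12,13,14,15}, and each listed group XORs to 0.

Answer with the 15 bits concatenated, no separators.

Place data at non-parity positions: p1 p2 0 p4 1 0 0 p8 0 1 0 0 1 0 0
p1 (pos 1,3,5,7,9,11,13,15): XOR of data positions = 0⊕1⊕0⊕0⊕0⊕1⊕0 = 0
p2 (pos 2,3,6,7,10,11,14,15): XOR of data positions = 0⊕0⊕0⊕1⊕0⊕0⊕0 = 1
p4 (pos 4,5,6,7,12,13,14,15): XOR of data positions = 1⊕0⊕0⊕0⊕1⊕0⊕0 = 0
p8 (pos 8,9,10,11,12,13,14,15): XOR of data positions = 0⊕1⊕0⊕0⊕1⊕0⊕0 = 0
Codeword: 010010000100100

010010000100100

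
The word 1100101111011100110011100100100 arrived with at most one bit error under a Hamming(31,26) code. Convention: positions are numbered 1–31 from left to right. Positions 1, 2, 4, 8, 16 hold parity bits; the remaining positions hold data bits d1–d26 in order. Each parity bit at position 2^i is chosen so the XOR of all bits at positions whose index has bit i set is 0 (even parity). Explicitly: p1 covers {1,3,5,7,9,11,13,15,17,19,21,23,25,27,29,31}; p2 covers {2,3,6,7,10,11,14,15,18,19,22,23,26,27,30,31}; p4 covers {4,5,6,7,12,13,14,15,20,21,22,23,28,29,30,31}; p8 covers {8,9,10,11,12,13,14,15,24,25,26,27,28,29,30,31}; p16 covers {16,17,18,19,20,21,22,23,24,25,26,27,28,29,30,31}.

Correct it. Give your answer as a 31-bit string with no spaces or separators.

s1 (pos 1,3,5,7,9,11,13,15,17,19,21,23,25,27,29,31): 1⊕0⊕1⊕1⊕1⊕0⊕1⊕0⊕1⊕0⊕1⊕1⊕0⊕0⊕1⊕0 = 1
s2 (pos 2,3,6,7,10,11,14,15,18,19,22,23,26,27,30,31): 1⊕0⊕0⊕1⊕1⊕0⊕1⊕0⊕1⊕0⊕1⊕1⊕1⊕0⊕0⊕0 = 0
s4 (pos 4,5,6,7,12,13,14,15,20,21,22,23,28,29,30,31): 0⊕1⊕0⊕1⊕1⊕1⊕1⊕0⊕0⊕1⊕1⊕1⊕0⊕1⊕0⊕0 = 1
s8 (pos 8,9,10,11,12,13,14,15,24,25,26,27,28,29,30,31): 1⊕1⊕1⊕0⊕1⊕1⊕1⊕0⊕0⊕0⊕1⊕0⊕0⊕1⊕0⊕0 = 0
s16 (pos 16,17,18,19,20,21,22,23,24,25,26,27,28,29,30,31): 0⊕1⊕1⊕0⊕0⊕1⊕1⊕1⊕0⊕0⊕1⊕0⊕0⊕1⊕0⊕0 = 1
Syndrome s16…s1 = 10101 → error at position 21.
Flip position 21: 1100101111011100110011100100100 → 1100101111011100110001100100100

1100101111011100110001100100100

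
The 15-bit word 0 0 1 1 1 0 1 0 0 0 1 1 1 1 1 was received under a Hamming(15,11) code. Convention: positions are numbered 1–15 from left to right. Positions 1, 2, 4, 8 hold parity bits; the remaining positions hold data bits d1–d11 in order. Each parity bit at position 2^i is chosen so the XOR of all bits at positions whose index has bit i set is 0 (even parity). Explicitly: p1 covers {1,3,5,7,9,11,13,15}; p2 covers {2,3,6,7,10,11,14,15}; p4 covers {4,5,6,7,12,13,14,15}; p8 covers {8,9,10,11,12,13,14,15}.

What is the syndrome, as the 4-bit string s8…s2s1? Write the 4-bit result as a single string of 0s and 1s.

1110

s1 (pos 1,3,5,7,9,11,13,15): 0⊕1⊕1⊕1⊕0⊕1⊕1⊕1 = 0
s2 (pos 2,3,6,7,10,11,14,15): 0⊕1⊕0⊕1⊕0⊕1⊕1⊕1 = 1
s4 (pos 4,5,6,7,12,13,14,15): 1⊕1⊕0⊕1⊕1⊕1⊕1⊕1 = 1
s8 (pos 8,9,10,11,12,13,14,15): 0⊕0⊕0⊕1⊕1⊕1⊕1⊕1 = 1
Syndrome s8…s1 = 1110 → error at position 14.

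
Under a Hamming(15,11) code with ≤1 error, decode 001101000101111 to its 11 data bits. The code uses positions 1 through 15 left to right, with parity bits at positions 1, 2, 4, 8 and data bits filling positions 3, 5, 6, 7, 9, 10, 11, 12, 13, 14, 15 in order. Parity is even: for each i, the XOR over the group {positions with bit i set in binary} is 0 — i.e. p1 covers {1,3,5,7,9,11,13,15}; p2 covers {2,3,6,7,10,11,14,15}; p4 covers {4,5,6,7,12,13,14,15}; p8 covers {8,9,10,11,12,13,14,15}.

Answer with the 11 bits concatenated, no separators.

s1 (pos 1,3,5,7,9,11,13,15): 0⊕1⊕0⊕0⊕0⊕0⊕1⊕1 = 1
s2 (pos 2,3,6,7,10,11,14,15): 0⊕1⊕1⊕0⊕1⊕0⊕1⊕1 = 1
s4 (pos 4,5,6,7,12,13,14,15): 1⊕0⊕1⊕0⊕1⊕1⊕1⊕1 = 0
s8 (pos 8,9,10,11,12,13,14,15): 0⊕0⊕1⊕0⊕1⊕1⊕1⊕1 = 1
Syndrome s8…s1 = 1011 → error at position 11.
Flip position 11: 001101000101111 → 001101000111111
Read data bits from positions 3,5,6,7,9,10,11,12,13,14,15: 10100111111

10100111111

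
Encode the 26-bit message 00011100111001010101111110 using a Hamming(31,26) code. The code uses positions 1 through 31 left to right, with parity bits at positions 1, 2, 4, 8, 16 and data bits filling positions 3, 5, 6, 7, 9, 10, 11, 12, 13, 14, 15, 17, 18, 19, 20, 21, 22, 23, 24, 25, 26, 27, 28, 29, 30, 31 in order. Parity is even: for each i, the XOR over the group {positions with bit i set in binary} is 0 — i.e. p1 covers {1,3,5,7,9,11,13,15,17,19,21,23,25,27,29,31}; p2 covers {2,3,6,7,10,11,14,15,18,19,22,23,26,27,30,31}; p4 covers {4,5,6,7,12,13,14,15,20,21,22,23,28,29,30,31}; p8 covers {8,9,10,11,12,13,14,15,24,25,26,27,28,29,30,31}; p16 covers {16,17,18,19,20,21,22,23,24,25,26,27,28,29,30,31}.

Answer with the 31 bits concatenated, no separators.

0101001111001111001010101111110

Place data at non-parity positions: p1 p2 0 p4 0 0 1 p8 1 1 0 0 1 1 1 p16 0 0 1 0 1 0 1 0 1 1 1 1 1 1 0
p1 (pos 1,3,5,7,9,11,13,15,17,19,21,23,25,27,29,31): XOR of data positions = 0⊕0⊕1⊕1⊕0⊕1⊕1⊕0⊕1⊕1⊕1⊕1⊕1⊕1⊕0 = 0
p2 (pos 2,3,6,7,10,11,14,15,18,19,22,23,26,27,30,31): XOR of data positions = 0⊕0⊕1⊕1⊕0⊕1⊕1⊕0⊕1⊕0⊕1⊕1⊕1⊕1⊕0 = 1
p4 (pos 4,5,6,7,12,13,14,15,20,21,22,23,28,29,30,31): XOR of data positions = 0⊕0⊕1⊕0⊕1⊕1⊕1⊕0⊕1⊕0⊕1⊕1⊕1⊕1⊕0 = 1
p8 (pos 8,9,10,11,12,13,14,15,24,25,26,27,28,29,30,31): XOR of data positions = 1⊕1⊕0⊕0⊕1⊕1⊕1⊕0⊕1⊕1⊕1⊕1⊕1⊕1⊕0 = 1
p16 (pos 16,17,18,19,20,21,22,23,24,25,26,27,28,29,30,31): XOR of data positions = 0⊕0⊕1⊕0⊕1⊕0⊕1⊕0⊕1⊕1⊕1⊕1⊕1⊕1⊕0 = 1
Codeword: 0101001111001111001010101111110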